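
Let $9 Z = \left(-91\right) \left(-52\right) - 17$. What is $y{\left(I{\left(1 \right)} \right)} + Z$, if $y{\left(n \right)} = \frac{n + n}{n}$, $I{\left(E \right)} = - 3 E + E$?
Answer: $\frac{4733}{9} \approx 525.89$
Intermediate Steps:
$I{\left(E \right)} = - 2 E$
$Z = \frac{4715}{9}$ ($Z = \frac{\left(-91\right) \left(-52\right) - 17}{9} = \frac{4732 - 17}{9} = \frac{1}{9} \cdot 4715 = \frac{4715}{9} \approx 523.89$)
$y{\left(n \right)} = 2$ ($y{\left(n \right)} = \frac{2 n}{n} = 2$)
$y{\left(I{\left(1 \right)} \right)} + Z = 2 + \frac{4715}{9} = \frac{4733}{9}$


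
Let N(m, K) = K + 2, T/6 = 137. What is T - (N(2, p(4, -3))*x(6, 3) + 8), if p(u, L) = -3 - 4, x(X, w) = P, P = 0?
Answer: 814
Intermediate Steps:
T = 822 (T = 6*137 = 822)
x(X, w) = 0
p(u, L) = -7
N(m, K) = 2 + K
T - (N(2, p(4, -3))*x(6, 3) + 8) = 822 - ((2 - 7)*0 + 8) = 822 - (-5*0 + 8) = 822 - (0 + 8) = 822 - 1*8 = 822 - 8 = 814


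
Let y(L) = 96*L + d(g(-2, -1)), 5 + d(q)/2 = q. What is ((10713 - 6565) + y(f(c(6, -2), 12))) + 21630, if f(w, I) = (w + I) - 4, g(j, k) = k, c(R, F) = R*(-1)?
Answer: 25958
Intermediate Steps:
c(R, F) = -R
d(q) = -10 + 2*q
f(w, I) = -4 + I + w (f(w, I) = (I + w) - 4 = -4 + I + w)
y(L) = -12 + 96*L (y(L) = 96*L + (-10 + 2*(-1)) = 96*L + (-10 - 2) = 96*L - 12 = -12 + 96*L)
((10713 - 6565) + y(f(c(6, -2), 12))) + 21630 = ((10713 - 6565) + (-12 + 96*(-4 + 12 - 1*6))) + 21630 = (4148 + (-12 + 96*(-4 + 12 - 6))) + 21630 = (4148 + (-12 + 96*2)) + 21630 = (4148 + (-12 + 192)) + 21630 = (4148 + 180) + 21630 = 4328 + 21630 = 25958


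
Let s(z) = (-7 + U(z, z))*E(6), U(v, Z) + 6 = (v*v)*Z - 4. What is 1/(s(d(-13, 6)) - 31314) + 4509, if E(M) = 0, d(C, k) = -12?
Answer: 141194825/31314 ≈ 4509.0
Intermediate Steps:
U(v, Z) = -10 + Z*v² (U(v, Z) = -6 + ((v*v)*Z - 4) = -6 + (v²*Z - 4) = -6 + (Z*v² - 4) = -6 + (-4 + Z*v²) = -10 + Z*v²)
s(z) = 0 (s(z) = (-7 + (-10 + z*z²))*0 = (-7 + (-10 + z³))*0 = (-17 + z³)*0 = 0)
1/(s(d(-13, 6)) - 31314) + 4509 = 1/(0 - 31314) + 4509 = 1/(-31314) + 4509 = -1/31314 + 4509 = 141194825/31314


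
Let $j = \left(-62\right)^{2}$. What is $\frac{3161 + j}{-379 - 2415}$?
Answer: $- \frac{7005}{2794} \approx -2.5072$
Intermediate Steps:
$j = 3844$
$\frac{3161 + j}{-379 - 2415} = \frac{3161 + 3844}{-379 - 2415} = \frac{7005}{-2794} = 7005 \left(- \frac{1}{2794}\right) = - \frac{7005}{2794}$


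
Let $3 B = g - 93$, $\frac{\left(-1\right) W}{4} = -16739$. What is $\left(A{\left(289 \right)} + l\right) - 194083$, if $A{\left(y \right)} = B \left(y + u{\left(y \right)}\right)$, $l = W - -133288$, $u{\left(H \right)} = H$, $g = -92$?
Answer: $- \frac{88447}{3} \approx -29482.0$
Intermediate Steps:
$W = 66956$ ($W = \left(-4\right) \left(-16739\right) = 66956$)
$l = 200244$ ($l = 66956 - -133288 = 66956 + 133288 = 200244$)
$B = - \frac{185}{3}$ ($B = \frac{-92 - 93}{3} = \frac{1}{3} \left(-185\right) = - \frac{185}{3} \approx -61.667$)
$A{\left(y \right)} = - \frac{370 y}{3}$ ($A{\left(y \right)} = - \frac{185 \left(y + y\right)}{3} = - \frac{185 \cdot 2 y}{3} = - \frac{370 y}{3}$)
$\left(A{\left(289 \right)} + l\right) - 194083 = \left(\left(- \frac{370}{3}\right) 289 + 200244\right) - 194083 = \left(- \frac{106930}{3} + 200244\right) - 194083 = \frac{493802}{3} - 194083 = - \frac{88447}{3}$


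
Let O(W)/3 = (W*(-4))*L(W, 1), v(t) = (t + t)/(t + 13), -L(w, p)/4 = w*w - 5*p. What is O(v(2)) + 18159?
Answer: 20357899/1125 ≈ 18096.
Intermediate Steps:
L(w, p) = -4*w² + 20*p (L(w, p) = -4*(w*w - 5*p) = -4*(w² - 5*p) = -4*w² + 20*p)
v(t) = 2*t/(13 + t) (v(t) = (2*t)/(13 + t) = 2*t/(13 + t))
O(W) = -12*W*(20 - 4*W²) (O(W) = 3*((W*(-4))*(-4*W² + 20*1)) = 3*((-4*W)*(-4*W² + 20)) = 3*((-4*W)*(20 - 4*W²)) = 3*(-4*W*(20 - 4*W²)) = -12*W*(20 - 4*W²))
O(v(2)) + 18159 = 48*(2*2/(13 + 2))*(-5 + (2*2/(13 + 2))²) + 18159 = 48*(2*2/15)*(-5 + (2*2/15)²) + 18159 = 48*(2*2*(1/15))*(-5 + (2*2*(1/15))²) + 18159 = 48*(4/15)*(-5 + (4/15)²) + 18159 = 48*(4/15)*(-5 + 16/225) + 18159 = 48*(4/15)*(-1109/225) + 18159 = -70976/1125 + 18159 = 20357899/1125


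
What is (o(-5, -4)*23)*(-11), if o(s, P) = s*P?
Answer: -5060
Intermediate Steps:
o(s, P) = P*s
(o(-5, -4)*23)*(-11) = (-4*(-5)*23)*(-11) = (20*23)*(-11) = 460*(-11) = -5060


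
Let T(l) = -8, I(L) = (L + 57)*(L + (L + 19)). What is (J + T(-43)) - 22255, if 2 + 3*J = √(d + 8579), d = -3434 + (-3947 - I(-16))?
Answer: -66791/3 + √1731/3 ≈ -22250.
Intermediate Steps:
I(L) = (19 + 2*L)*(57 + L) (I(L) = (57 + L)*(L + (19 + L)) = (57 + L)*(19 + 2*L) = (19 + 2*L)*(57 + L))
d = -6848 (d = -3434 + (-3947 - (1083 + 2*(-16)² + 133*(-16))) = -3434 + (-3947 - (1083 + 2*256 - 2128)) = -3434 + (-3947 - (1083 + 512 - 2128)) = -3434 + (-3947 - 1*(-533)) = -3434 + (-3947 + 533) = -3434 - 3414 = -6848)
J = -⅔ + √1731/3 (J = -⅔ + √(-6848 + 8579)/3 = -⅔ + √1731/3 ≈ 13.202)
(J + T(-43)) - 22255 = ((-⅔ + √1731/3) - 8) - 22255 = (-26/3 + √1731/3) - 22255 = -66791/3 + √1731/3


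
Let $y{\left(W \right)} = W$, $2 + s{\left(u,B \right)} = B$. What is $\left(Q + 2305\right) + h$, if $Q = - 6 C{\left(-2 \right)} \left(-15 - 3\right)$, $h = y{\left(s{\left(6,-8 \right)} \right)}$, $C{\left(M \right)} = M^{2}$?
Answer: $2727$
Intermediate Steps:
$s{\left(u,B \right)} = -2 + B$
$h = -10$ ($h = -2 - 8 = -10$)
$Q = 432$ ($Q = - 6 \left(-2\right)^{2} \left(-15 - 3\right) = \left(-6\right) 4 \left(-18\right) = \left(-24\right) \left(-18\right) = 432$)
$\left(Q + 2305\right) + h = \left(432 + 2305\right) - 10 = 2737 - 10 = 2727$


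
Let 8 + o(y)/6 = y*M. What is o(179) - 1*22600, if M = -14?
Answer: -37684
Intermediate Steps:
o(y) = -48 - 84*y (o(y) = -48 + 6*(y*(-14)) = -48 + 6*(-14*y) = -48 - 84*y)
o(179) - 1*22600 = (-48 - 84*179) - 1*22600 = (-48 - 15036) - 22600 = -15084 - 22600 = -37684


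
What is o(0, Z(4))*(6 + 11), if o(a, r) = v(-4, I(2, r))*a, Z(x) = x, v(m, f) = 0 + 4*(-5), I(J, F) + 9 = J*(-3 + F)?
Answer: 0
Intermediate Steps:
I(J, F) = -9 + J*(-3 + F)
v(m, f) = -20 (v(m, f) = 0 - 20 = -20)
o(a, r) = -20*a
o(0, Z(4))*(6 + 11) = (-20*0)*(6 + 11) = 0*17 = 0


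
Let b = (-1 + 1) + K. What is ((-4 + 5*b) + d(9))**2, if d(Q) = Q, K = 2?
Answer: 225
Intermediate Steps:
b = 2 (b = (-1 + 1) + 2 = 0 + 2 = 2)
((-4 + 5*b) + d(9))**2 = ((-4 + 5*2) + 9)**2 = ((-4 + 10) + 9)**2 = (6 + 9)**2 = 15**2 = 225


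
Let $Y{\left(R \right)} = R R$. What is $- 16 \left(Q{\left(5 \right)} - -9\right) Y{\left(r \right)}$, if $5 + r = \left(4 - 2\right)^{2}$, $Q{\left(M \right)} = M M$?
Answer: $-544$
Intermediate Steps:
$Q{\left(M \right)} = M^{2}$
$r = -1$ ($r = -5 + \left(4 - 2\right)^{2} = -5 + 2^{2} = -5 + 4 = -1$)
$Y{\left(R \right)} = R^{2}$
$- 16 \left(Q{\left(5 \right)} - -9\right) Y{\left(r \right)} = - 16 \left(5^{2} - -9\right) \left(-1\right)^{2} = - 16 \left(25 + 9\right) 1 = \left(-16\right) 34 \cdot 1 = \left(-544\right) 1 = -544$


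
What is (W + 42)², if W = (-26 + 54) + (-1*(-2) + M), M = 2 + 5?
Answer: 6241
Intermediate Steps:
M = 7
W = 37 (W = (-26 + 54) + (-1*(-2) + 7) = 28 + (2 + 7) = 28 + 9 = 37)
(W + 42)² = (37 + 42)² = 79² = 6241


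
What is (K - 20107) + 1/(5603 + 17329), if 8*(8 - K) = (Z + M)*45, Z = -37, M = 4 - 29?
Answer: -113228183/5733 ≈ -19750.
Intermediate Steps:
M = -25
K = 1427/4 (K = 8 - (-37 - 25)*45/8 = 8 - (-31)*45/4 = 8 - 1/8*(-2790) = 8 + 1395/4 = 1427/4 ≈ 356.75)
(K - 20107) + 1/(5603 + 17329) = (1427/4 - 20107) + 1/(5603 + 17329) = -79001/4 + 1/22932 = -113228183/5733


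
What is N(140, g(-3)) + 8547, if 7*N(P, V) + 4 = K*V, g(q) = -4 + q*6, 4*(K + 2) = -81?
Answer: 120629/14 ≈ 8616.4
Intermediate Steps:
K = -89/4 (K = -2 + (1/4)*(-81) = -2 - 81/4 = -89/4 ≈ -22.250)
g(q) = -4 + 6*q
N(P, V) = -4/7 - 89*V/28 (N(P, V) = -4/7 + (-89*V/4)/7 = -4/7 - 89*V/28)
N(140, g(-3)) + 8547 = (-4/7 - 89*(-4 + 6*(-3))/28) + 8547 = (-4/7 - 89*(-4 - 18)/28) + 8547 = (-4/7 - 89/28*(-22)) + 8547 = (-4/7 + 979/14) + 8547 = 971/14 + 8547 = 120629/14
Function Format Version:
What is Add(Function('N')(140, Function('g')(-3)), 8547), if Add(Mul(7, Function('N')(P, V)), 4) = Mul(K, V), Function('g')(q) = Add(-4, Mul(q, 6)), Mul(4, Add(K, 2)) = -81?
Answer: Rational(120629, 14) ≈ 8616.4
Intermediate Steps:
K = Rational(-89, 4) (K = Add(-2, Mul(Rational(1, 4), -81)) = Add(-2, Rational(-81, 4)) = Rational(-89, 4) ≈ -22.250)
Function('g')(q) = Add(-4, Mul(6, q))
Function('N')(P, V) = Add(Rational(-4, 7), Mul(Rational(-89, 28), V)) (Function('N')(P, V) = Add(Rational(-4, 7), Mul(Rational(1, 7), Mul(Rational(-89, 4), V))) = Add(Rational(-4, 7), Mul(Rational(-89, 28), V)))
Add(Function('N')(140, Function('g')(-3)), 8547) = Add(Add(Rational(-4, 7), Mul(Rational(-89, 28), Add(-4, Mul(6, -3)))), 8547) = Add(Add(Rational(-4, 7), Mul(Rational(-89, 28), Add(-4, -18))), 8547) = Add(Add(Rational(-4, 7), Mul(Rational(-89, 28), -22)), 8547) = Add(Add(Rational(-4, 7), Rational(979, 14)), 8547) = Add(Rational(971, 14), 8547) = Rational(120629, 14)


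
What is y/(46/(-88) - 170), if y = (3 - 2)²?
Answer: -44/7503 ≈ -0.0058643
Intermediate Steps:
y = 1 (y = 1² = 1)
y/(46/(-88) - 170) = 1/(46/(-88) - 170) = 1/(46*(-1/88) - 170) = 1/(-23/44 - 170) = 1/(-7503/44) = 1*(-44/7503) = -44/7503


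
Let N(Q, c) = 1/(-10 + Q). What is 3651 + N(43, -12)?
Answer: 120484/33 ≈ 3651.0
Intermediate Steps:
3651 + N(43, -12) = 3651 + 1/(-10 + 43) = 3651 + 1/33 = 120484/33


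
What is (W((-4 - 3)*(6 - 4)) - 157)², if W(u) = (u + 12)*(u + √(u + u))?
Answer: 16529 + 1032*I*√7 ≈ 16529.0 + 2730.4*I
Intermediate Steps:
W(u) = (12 + u)*(u + √2*√u) (W(u) = (12 + u)*(u + √(2*u)) = (12 + u)*(u + √2*√u))
(W((-4 - 3)*(6 - 4)) - 157)² = ((((-4 - 3)*(6 - 4))² + 12*((-4 - 3)*(6 - 4)) + √2*((-4 - 3)*(6 - 4))^(3/2) + 12*√2*√((-4 - 3)*(6 - 4))) - 157)² = (((-7*2)² + 12*(-7*2) + √2*(-7*2)^(3/2) + 12*√2*√(-7*2)) - 157)² = (((-14)² + 12*(-14) + √2*(-14)^(3/2) + 12*√2*√(-14)) - 157)² = ((196 - 168 + √2*(-14*I*√14) + 12*√2*(I*√14)) - 157)² = ((196 - 168 - 28*I*√7 + 24*I*√7) - 157)² = ((28 - 4*I*√7) - 157)² = (-129 - 4*I*√7)²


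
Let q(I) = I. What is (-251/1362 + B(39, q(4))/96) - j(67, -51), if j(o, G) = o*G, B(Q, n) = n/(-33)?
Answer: 614288569/179784 ≈ 3416.8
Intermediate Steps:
B(Q, n) = -n/33 (B(Q, n) = n*(-1/33) = -n/33)
j(o, G) = G*o
(-251/1362 + B(39, q(4))/96) - j(67, -51) = (-251/1362 - 1/33*4/96) - (-51)*67 = (-251*1/1362 - 4/33*1/96) - 1*(-3417) = (-251/1362 - 1/792) + 3417 = -33359/179784 + 3417 = 614288569/179784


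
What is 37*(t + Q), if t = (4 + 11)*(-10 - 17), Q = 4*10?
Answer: -13505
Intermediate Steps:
Q = 40
t = -405 (t = 15*(-27) = -405)
37*(t + Q) = 37*(-405 + 40) = 37*(-365) = -13505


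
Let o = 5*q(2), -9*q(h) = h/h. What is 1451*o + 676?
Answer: -1171/9 ≈ -130.11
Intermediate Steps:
q(h) = -1/9 (q(h) = -h/(9*h) = -1/9*1 = -1/9)
o = -5/9 (o = 5*(-1/9) = -5/9 ≈ -0.55556)
1451*o + 676 = 1451*(-5/9) + 676 = -7255/9 + 676 = -1171/9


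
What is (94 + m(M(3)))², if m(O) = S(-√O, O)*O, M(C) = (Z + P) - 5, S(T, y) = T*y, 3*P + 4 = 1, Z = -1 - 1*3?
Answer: -91164 - 18800*I*√10 ≈ -91164.0 - 59451.0*I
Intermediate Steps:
Z = -4 (Z = -1 - 3 = -4)
P = -1 (P = -4/3 + (⅓)*1 = -4/3 + ⅓ = -1)
M(C) = -10 (M(C) = (-4 - 1) - 5 = -5 - 5 = -10)
m(O) = -O^(5/2) (m(O) = ((-√O)*O)*O = (-O^(3/2))*O = -O^(5/2))
(94 + m(M(3)))² = (94 - (-10)^(5/2))² = (94 - 100*I*√10)²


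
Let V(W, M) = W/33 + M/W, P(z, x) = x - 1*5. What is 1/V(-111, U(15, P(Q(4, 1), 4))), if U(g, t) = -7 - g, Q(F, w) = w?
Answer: -1221/3865 ≈ -0.31591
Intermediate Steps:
P(z, x) = -5 + x (P(z, x) = x - 5 = -5 + x)
V(W, M) = W/33 + M/W (V(W, M) = W*(1/33) + M/W = W/33 + M/W)
1/V(-111, U(15, P(Q(4, 1), 4))) = 1/((1/33)*(-111) + (-7 - 1*15)/(-111)) = 1/(-37/11 + (-7 - 15)*(-1/111)) = 1/(-37/11 - 22*(-1/111)) = 1/(-37/11 + 22/111) = 1/(-3865/1221) = -1221/3865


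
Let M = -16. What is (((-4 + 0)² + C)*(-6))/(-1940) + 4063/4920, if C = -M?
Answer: 441343/477240 ≈ 0.92478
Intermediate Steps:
C = 16 (C = -1*(-16) = 16)
(((-4 + 0)² + C)*(-6))/(-1940) + 4063/4920 = (((-4 + 0)² + 16)*(-6))/(-1940) + 4063/4920 = (((-4)² + 16)*(-6))*(-1/1940) + 4063*(1/4920) = ((16 + 16)*(-6))*(-1/1940) + 4063/4920 = (32*(-6))*(-1/1940) + 4063/4920 = -192*(-1/1940) + 4063/4920 = 48/485 + 4063/4920 = 441343/477240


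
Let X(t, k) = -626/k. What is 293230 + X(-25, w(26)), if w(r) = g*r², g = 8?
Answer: 792893607/2704 ≈ 2.9323e+5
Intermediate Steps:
w(r) = 8*r²
293230 + X(-25, w(26)) = 293230 - 626/(8*26²) = 293230 - 626/(8*676) = 293230 - 626/5408 = 293230 - 626*1/5408 = 293230 - 313/2704 = 792893607/2704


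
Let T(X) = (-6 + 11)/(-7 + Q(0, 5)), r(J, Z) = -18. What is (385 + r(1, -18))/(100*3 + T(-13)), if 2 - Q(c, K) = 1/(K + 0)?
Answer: 9542/7775 ≈ 1.2273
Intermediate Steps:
Q(c, K) = 2 - 1/K (Q(c, K) = 2 - 1/(K + 0) = 2 - 1/K)
T(X) = -25/26 (T(X) = (-6 + 11)/(-7 + (2 - 1/5)) = 5/(-7 + (2 - 1*⅕)) = 5/(-7 + (2 - ⅕)) = 5/(-7 + 9/5) = 5/(-26/5) = 5*(-5/26) = -25/26)
(385 + r(1, -18))/(100*3 + T(-13)) = (385 - 18)/(100*3 - 25/26) = 367/(300 - 25/26) = 367/(7775/26) = 367*(26/7775) = 9542/7775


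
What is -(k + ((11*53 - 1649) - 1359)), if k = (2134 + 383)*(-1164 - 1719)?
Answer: 7258936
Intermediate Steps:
k = -7256511 (k = 2517*(-2883) = -7256511)
-(k + ((11*53 - 1649) - 1359)) = -(-7256511 + ((11*53 - 1649) - 1359)) = -(-7256511 + ((583 - 1649) - 1359)) = -(-7256511 + (-1066 - 1359)) = -(-7256511 - 2425) = -1*(-7258936) = 7258936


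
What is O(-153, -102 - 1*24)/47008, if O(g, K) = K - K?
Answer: 0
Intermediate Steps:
O(g, K) = 0
O(-153, -102 - 1*24)/47008 = 0/47008 = 0*(1/47008) = 0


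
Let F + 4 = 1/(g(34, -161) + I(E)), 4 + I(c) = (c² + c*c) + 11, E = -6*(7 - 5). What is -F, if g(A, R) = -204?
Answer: 363/91 ≈ 3.9890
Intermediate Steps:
E = -12 (E = -6*2 = -12)
I(c) = 7 + 2*c² (I(c) = -4 + ((c² + c*c) + 11) = -4 + ((c² + c²) + 11) = -4 + (2*c² + 11) = -4 + (11 + 2*c²) = 7 + 2*c²)
F = -363/91 (F = -4 + 1/(-204 + (7 + 2*(-12)²)) = -4 + 1/(-204 + (7 + 2*144)) = -4 + 1/(-204 + (7 + 288)) = -4 + 1/(-204 + 295) = -4 + 1/91 = -363/91 ≈ -3.9890)
-F = -1*(-363/91) = 363/91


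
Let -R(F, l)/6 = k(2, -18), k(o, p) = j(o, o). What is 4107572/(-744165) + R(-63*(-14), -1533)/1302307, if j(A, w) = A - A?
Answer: -4107572/744165 ≈ -5.5197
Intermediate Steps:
j(A, w) = 0
k(o, p) = 0
R(F, l) = 0 (R(F, l) = -6*0 = 0)
4107572/(-744165) + R(-63*(-14), -1533)/1302307 = 4107572/(-744165) + 0/1302307 = 4107572*(-1/744165) + 0*(1/1302307) = -4107572/744165 + 0 = -4107572/744165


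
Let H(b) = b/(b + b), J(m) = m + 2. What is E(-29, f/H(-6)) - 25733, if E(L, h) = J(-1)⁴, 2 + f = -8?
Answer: -25732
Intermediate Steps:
J(m) = 2 + m
f = -10 (f = -2 - 8 = -10)
H(b) = ½ (H(b) = b/((2*b)) = (1/(2*b))*b = ½)
E(L, h) = 1 (E(L, h) = (2 - 1)⁴ = 1⁴ = 1)
E(-29, f/H(-6)) - 25733 = 1 - 25733 = -25732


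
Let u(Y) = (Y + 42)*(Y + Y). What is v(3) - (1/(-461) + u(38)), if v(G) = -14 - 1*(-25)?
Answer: -2797808/461 ≈ -6069.0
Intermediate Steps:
v(G) = 11 (v(G) = -14 + 25 = 11)
u(Y) = 2*Y*(42 + Y) (u(Y) = (42 + Y)*(2*Y) = 2*Y*(42 + Y))
v(3) - (1/(-461) + u(38)) = 11 - (1/(-461) + 2*38*(42 + 38)) = 11 - (-1/461 + 2*38*80) = 11 - (-1/461 + 6080) = 11 - 1*2802879/461 = 11 - 2802879/461 = -2797808/461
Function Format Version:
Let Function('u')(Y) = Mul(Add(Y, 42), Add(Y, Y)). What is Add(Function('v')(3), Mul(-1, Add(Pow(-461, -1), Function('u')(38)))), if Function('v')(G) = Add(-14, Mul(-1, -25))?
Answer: Rational(-2797808, 461) ≈ -6069.0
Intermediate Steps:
Function('v')(G) = 11 (Function('v')(G) = Add(-14, 25) = 11)
Function('u')(Y) = Mul(2, Y, Add(42, Y)) (Function('u')(Y) = Mul(Add(42, Y), Mul(2, Y)) = Mul(2, Y, Add(42, Y)))
Add(Function('v')(3), Mul(-1, Add(Pow(-461, -1), Function('u')(38)))) = Add(11, Mul(-1, Add(Pow(-461, -1), Mul(2, 38, Add(42, 38))))) = Add(11, Mul(-1, Add(Rational(-1, 461), Mul(2, 38, 80)))) = Add(11, Mul(-1, Add(Rational(-1, 461), 6080))) = Add(11, Mul(-1, Rational(2802879, 461))) = Add(11, Rational(-2802879, 461)) = Rational(-2797808, 461)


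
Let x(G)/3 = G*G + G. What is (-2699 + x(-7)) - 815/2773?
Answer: -7135744/2773 ≈ -2573.3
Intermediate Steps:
x(G) = 3*G + 3*G**2 (x(G) = 3*(G*G + G) = 3*(G**2 + G) = 3*(G + G**2) = 3*G + 3*G**2)
(-2699 + x(-7)) - 815/2773 = (-2699 + 3*(-7)*(1 - 7)) - 815/2773 = (-2699 + 3*(-7)*(-6)) - 815*1/2773 = (-2699 + 126) - 815/2773 = -2573 - 815/2773 = -7135744/2773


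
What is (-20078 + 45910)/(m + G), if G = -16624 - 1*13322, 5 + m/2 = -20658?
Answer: -3229/8909 ≈ -0.36244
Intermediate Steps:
m = -41326 (m = -10 + 2*(-20658) = -10 - 41316 = -41326)
G = -29946 (G = -16624 - 13322 = -29946)
(-20078 + 45910)/(m + G) = (-20078 + 45910)/(-41326 - 29946) = 25832/(-71272) = 25832*(-1/71272) = -3229/8909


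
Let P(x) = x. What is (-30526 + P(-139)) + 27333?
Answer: -3332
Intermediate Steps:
(-30526 + P(-139)) + 27333 = (-30526 - 139) + 27333 = -30665 + 27333 = -3332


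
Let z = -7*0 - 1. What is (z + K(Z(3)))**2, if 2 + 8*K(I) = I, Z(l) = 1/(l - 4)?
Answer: 121/64 ≈ 1.8906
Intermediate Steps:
Z(l) = 1/(-4 + l)
K(I) = -1/4 + I/8
z = -1 (z = 0 - 1 = -1)
(z + K(Z(3)))**2 = (-1 + (-1/4 + 1/(8*(-4 + 3))))**2 = (-1 + (-1/4 + (1/8)/(-1)))**2 = (-1 + (-1/4 + (1/8)*(-1)))**2 = (-1 + (-1/4 - 1/8))**2 = (-1 - 3/8)**2 = (-11/8)**2 = 121/64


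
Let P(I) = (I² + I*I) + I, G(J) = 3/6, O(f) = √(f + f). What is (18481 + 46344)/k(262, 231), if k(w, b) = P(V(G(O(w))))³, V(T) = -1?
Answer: 64825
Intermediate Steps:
O(f) = √2*√f (O(f) = √(2*f) = √2*√f)
G(J) = ½ (G(J) = 3*(⅙) = ½)
P(I) = I + 2*I² (P(I) = (I² + I²) + I = 2*I² + I = I + 2*I²)
k(w, b) = 1 (k(w, b) = (-(1 + 2*(-1)))³ = (-(1 - 2))³ = (-1*(-1))³ = 1³ = 1)
(18481 + 46344)/k(262, 231) = (18481 + 46344)/1 = 64825*1 = 64825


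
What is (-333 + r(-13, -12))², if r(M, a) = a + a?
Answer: 127449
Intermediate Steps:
r(M, a) = 2*a
(-333 + r(-13, -12))² = (-333 + 2*(-12))² = (-333 - 24)² = (-357)² = 127449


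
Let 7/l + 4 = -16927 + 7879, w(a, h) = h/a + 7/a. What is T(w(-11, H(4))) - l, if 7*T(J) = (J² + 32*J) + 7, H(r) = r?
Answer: -217199/63364 ≈ -3.4278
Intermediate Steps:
w(a, h) = 7/a + h/a
l = -7/9052 (l = 7/(-4 + (-16927 + 7879)) = 7/(-4 - 9048) = 7/(-9052) = 7*(-1/9052) = -7/9052 ≈ -0.00077331)
T(J) = 1 + J²/7 + 32*J/7 (T(J) = ((J² + 32*J) + 7)/7 = (7 + J² + 32*J)/7 = 1 + J²/7 + 32*J/7)
T(w(-11, H(4))) - l = (1 + ((7 + 4)/(-11))²/7 + 32*((7 + 4)/(-11))/7) - 1*(-7/9052) = (1 + (-1/11*11)²/7 + 32*(-1/11*11)/7) + 7/9052 = (1 + (⅐)*(-1)² + (32/7)*(-1)) + 7/9052 = (1 + (⅐)*1 - 32/7) + 7/9052 = (1 + ⅐ - 32/7) + 7/9052 = -24/7 + 7/9052 = -217199/63364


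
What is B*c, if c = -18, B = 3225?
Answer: -58050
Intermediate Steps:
B*c = 3225*(-18) = -58050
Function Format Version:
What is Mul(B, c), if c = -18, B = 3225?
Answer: -58050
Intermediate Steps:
Mul(B, c) = Mul(3225, -18) = -58050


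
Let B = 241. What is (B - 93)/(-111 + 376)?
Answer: 148/265 ≈ 0.55849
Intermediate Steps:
(B - 93)/(-111 + 376) = (241 - 93)/(-111 + 376) = 148/265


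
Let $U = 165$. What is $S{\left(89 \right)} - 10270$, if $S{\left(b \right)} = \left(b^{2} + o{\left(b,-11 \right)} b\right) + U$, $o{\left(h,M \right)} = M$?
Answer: $-3163$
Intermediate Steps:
$S{\left(b \right)} = 165 + b^{2} - 11 b$ ($S{\left(b \right)} = \left(b^{2} - 11 b\right) + 165 = 165 + b^{2} - 11 b$)
$S{\left(89 \right)} - 10270 = \left(165 + 89^{2} - 979\right) - 10270 = \left(165 + 7921 - 979\right) - 10270 = 7107 - 10270 = -3163$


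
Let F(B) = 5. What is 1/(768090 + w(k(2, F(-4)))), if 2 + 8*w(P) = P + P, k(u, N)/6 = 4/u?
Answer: 4/3072371 ≈ 1.3019e-6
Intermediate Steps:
k(u, N) = 24/u (k(u, N) = 6*(4/u) = 24/u)
w(P) = -¼ + P/4 (w(P) = -¼ + (P + P)/8 = -¼ + (2*P)/8 = -¼ + P/4)
1/(768090 + w(k(2, F(-4)))) = 1/(768090 + (-¼ + (24/2)/4)) = 1/(768090 + (-¼ + (24*(½))/4)) = 1/(768090 + (-¼ + (¼)*12)) = 1/(768090 + (-¼ + 3)) = 1/(768090 + 11/4) = 1/(3072371/4) = 4/3072371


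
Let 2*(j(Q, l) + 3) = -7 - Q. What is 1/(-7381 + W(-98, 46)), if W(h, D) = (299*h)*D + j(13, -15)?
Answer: -1/1355286 ≈ -7.3785e-7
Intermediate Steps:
j(Q, l) = -13/2 - Q/2 (j(Q, l) = -3 + (-7 - Q)/2 = -3 + (-7/2 - Q/2) = -13/2 - Q/2)
W(h, D) = -13 + 299*D*h (W(h, D) = (299*h)*D + (-13/2 - ½*13) = 299*D*h + (-13/2 - 13/2) = 299*D*h - 13 = -13 + 299*D*h)
1/(-7381 + W(-98, 46)) = 1/(-7381 + (-13 + 299*46*(-98))) = 1/(-7381 + (-13 - 1347892)) = 1/(-7381 - 1347905) = 1/(-1355286) = -1/1355286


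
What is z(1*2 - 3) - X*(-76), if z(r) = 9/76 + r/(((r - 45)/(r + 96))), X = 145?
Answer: 19266777/1748 ≈ 11022.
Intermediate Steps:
z(r) = 9/76 + r*(96 + r)/(-45 + r) (z(r) = 9*(1/76) + r/(((-45 + r)/(96 + r))) = 9/76 + r/(((-45 + r)/(96 + r))) = 9/76 + r*((96 + r)/(-45 + r)) = 9/76 + r*(96 + r)/(-45 + r))
z(1*2 - 3) - X*(-76) = (-405 + 76*(1*2 - 3)² + 7305*(1*2 - 3))/(76*(-45 + (1*2 - 3))) - 145*(-76) = (-405 + 76*(2 - 3)² + 7305*(2 - 3))/(76*(-45 + (2 - 3))) - 1*(-11020) = (-405 + 76*(-1)² + 7305*(-1))/(76*(-45 - 1)) + 11020 = (1/76)*(-405 + 76*1 - 7305)/(-46) + 11020 = (1/76)*(-1/46)*(-405 + 76 - 7305) + 11020 = (1/76)*(-1/46)*(-7634) + 11020 = 3817/1748 + 11020 = 19266777/1748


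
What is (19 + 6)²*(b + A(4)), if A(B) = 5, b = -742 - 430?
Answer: -729375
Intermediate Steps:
b = -1172
(19 + 6)²*(b + A(4)) = (19 + 6)²*(-1172 + 5) = 25²*(-1167) = 625*(-1167) = -729375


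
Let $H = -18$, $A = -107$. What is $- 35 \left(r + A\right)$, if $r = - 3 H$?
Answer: $1855$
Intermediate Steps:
$r = 54$ ($r = \left(-3\right) \left(-18\right) = 54$)
$- 35 \left(r + A\right) = - 35 \left(54 - 107\right) = \left(-35\right) \left(-53\right) = 1855$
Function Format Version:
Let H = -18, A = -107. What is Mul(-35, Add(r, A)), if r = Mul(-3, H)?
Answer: 1855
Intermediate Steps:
r = 54 (r = Mul(-3, -18) = 54)
Mul(-35, Add(r, A)) = Mul(-35, Add(54, -107)) = Mul(-35, -53) = 1855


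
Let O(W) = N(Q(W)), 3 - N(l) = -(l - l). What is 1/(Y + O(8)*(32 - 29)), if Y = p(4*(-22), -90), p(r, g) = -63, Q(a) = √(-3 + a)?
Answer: -1/54 ≈ -0.018519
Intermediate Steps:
N(l) = 3 (N(l) = 3 - (-1)*(l - l) = 3 - (-1)*0 = 3 - 1*0 = 3 + 0 = 3)
O(W) = 3
Y = -63
1/(Y + O(8)*(32 - 29)) = 1/(-63 + 3*(32 - 29)) = 1/(-63 + 3*3) = 1/(-63 + 9) = 1/(-54) = -1/54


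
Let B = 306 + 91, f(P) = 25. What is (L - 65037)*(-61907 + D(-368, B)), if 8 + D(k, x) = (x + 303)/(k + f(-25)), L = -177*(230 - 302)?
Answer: 158653562955/49 ≈ 3.2378e+9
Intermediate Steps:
L = 12744 (L = -177*(-72) = 12744)
B = 397
D(k, x) = -8 + (303 + x)/(25 + k) (D(k, x) = -8 + (x + 303)/(k + 25) = -8 + (303 + x)/(25 + k))
(L - 65037)*(-61907 + D(-368, B)) = (12744 - 65037)*(-61907 + (103 + 397 - 8*(-368))/(25 - 368)) = -52293*(-61907 + (103 + 397 + 2944)/(-343)) = -52293*(-61907 - 1/343*3444) = -52293*(-61907 - 492/49) = -52293*(-3033935/49) = 158653562955/49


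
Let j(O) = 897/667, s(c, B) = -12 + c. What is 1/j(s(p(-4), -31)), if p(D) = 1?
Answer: 29/39 ≈ 0.74359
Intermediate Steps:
j(O) = 39/29 (j(O) = 897*(1/667) = 39/29)
1/j(s(p(-4), -31)) = 1/(39/29) = 29/39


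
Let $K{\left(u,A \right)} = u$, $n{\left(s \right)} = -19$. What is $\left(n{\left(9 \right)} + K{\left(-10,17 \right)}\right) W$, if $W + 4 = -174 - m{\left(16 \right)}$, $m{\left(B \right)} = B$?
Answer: $5626$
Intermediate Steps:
$W = -194$ ($W = -4 - 190 = -194$)
$\left(n{\left(9 \right)} + K{\left(-10,17 \right)}\right) W = \left(-19 - 10\right) \left(-194\right) = \left(-29\right) \left(-194\right) = 5626$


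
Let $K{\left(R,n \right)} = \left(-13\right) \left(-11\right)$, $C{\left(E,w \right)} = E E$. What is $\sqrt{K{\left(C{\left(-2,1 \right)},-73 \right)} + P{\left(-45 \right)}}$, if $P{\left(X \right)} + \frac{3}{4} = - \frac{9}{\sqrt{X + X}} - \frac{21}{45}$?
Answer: $\frac{\sqrt{127605 + 270 i \sqrt{10}}}{30} \approx 11.907 + 0.039836 i$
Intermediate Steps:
$C{\left(E,w \right)} = E^{2}$
$K{\left(R,n \right)} = 143$
$P{\left(X \right)} = - \frac{73}{60} - \frac{9 \sqrt{2}}{2 \sqrt{X}}$ ($P{\left(X \right)} = - \frac{3}{4} - \left(\frac{7}{15} + \frac{9}{\sqrt{X + X}}\right) = - \frac{3}{4} - \left(\frac{7}{15} + \frac{9}{\sqrt{2 X}}\right) = - \frac{3}{4} - \left(\frac{7}{15} + \frac{9}{\sqrt{2} \sqrt{X}}\right) = - \frac{3}{4} - \left(\frac{7}{15} + 9 \frac{\sqrt{2}}{2 \sqrt{X}}\right) = - \frac{3}{4} - \left(\frac{7}{15} + \frac{9 \sqrt{2}}{2 \sqrt{X}}\right) = - \frac{73}{60} - \frac{9 \sqrt{2}}{2 \sqrt{X}}$)
$\sqrt{K{\left(C{\left(-2,1 \right)},-73 \right)} + P{\left(-45 \right)}} = \sqrt{143 - \left(\frac{73}{60} + \frac{9 \sqrt{2}}{2 \cdot 3 i \sqrt{5}}\right)} = \sqrt{143 - \left(\frac{73}{60} + \frac{9 \sqrt{2} \left(- \frac{i \sqrt{5}}{15}\right)}{2}\right)} = \sqrt{143 - \left(\frac{73}{60} - \frac{3 i \sqrt{10}}{10}\right)} = \sqrt{\frac{8507}{60} + \frac{3 i \sqrt{10}}{10}}$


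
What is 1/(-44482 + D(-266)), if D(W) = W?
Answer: -1/44748 ≈ -2.2347e-5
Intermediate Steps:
1/(-44482 + D(-266)) = 1/(-44482 - 266) = 1/(-44748) = -1/44748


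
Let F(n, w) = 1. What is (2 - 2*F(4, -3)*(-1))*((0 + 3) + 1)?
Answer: 16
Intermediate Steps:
(2 - 2*F(4, -3)*(-1))*((0 + 3) + 1) = (2 - 2*1*(-1))*((0 + 3) + 1) = (2 - 2*(-1))*(3 + 1) = (2 + 2)*4 = 4*4 = 16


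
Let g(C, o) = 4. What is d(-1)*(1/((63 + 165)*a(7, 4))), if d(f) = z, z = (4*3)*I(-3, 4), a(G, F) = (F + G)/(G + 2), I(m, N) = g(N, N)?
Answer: 36/209 ≈ 0.17225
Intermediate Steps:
I(m, N) = 4
a(G, F) = (F + G)/(2 + G)
z = 48 (z = (4*3)*4 = 12*4 = 48)
d(f) = 48
d(-1)*(1/((63 + 165)*a(7, 4))) = 48*(1/((63 + 165)*(((4 + 7)/(2 + 7))))) = 48*(1/(228*((11/9)))) = 48*(1/(228*(((⅑)*11)))) = 48*(1/(228*(11/9))) = 48*((1/228)*(9/11)) = 48*(3/836) = 36/209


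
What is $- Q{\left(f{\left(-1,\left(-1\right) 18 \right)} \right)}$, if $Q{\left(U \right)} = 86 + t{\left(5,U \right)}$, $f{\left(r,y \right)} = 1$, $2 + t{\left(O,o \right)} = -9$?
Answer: $-75$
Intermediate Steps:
$t{\left(O,o \right)} = -11$ ($t{\left(O,o \right)} = -2 - 9 = -11$)
$Q{\left(U \right)} = 75$ ($Q{\left(U \right)} = 86 - 11 = 75$)
$- Q{\left(f{\left(-1,\left(-1\right) 18 \right)} \right)} = \left(-1\right) 75 = -75$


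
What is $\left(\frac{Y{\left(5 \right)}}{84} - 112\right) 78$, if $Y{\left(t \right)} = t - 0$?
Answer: $- \frac{122239}{14} \approx -8731.4$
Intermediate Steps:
$Y{\left(t \right)} = t$ ($Y{\left(t \right)} = t + 0 = t$)
$\left(\frac{Y{\left(5 \right)}}{84} - 112\right) 78 = \left(\frac{5}{84} - 112\right) 78 = \left(- \frac{9403}{84}\right) 78 = - \frac{122239}{14}$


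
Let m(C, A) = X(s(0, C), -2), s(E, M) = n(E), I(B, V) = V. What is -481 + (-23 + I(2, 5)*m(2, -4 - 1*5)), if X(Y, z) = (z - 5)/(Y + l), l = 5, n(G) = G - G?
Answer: -511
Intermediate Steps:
n(G) = 0
s(E, M) = 0
X(Y, z) = (-5 + z)/(5 + Y) (X(Y, z) = (z - 5)/(Y + 5) = (-5 + z)/(5 + Y))
m(C, A) = -7/5 (m(C, A) = (-5 - 2)/(5 + 0) = -7/5)
-481 + (-23 + I(2, 5)*m(2, -4 - 1*5)) = -481 + (-23 + 5*(-7/5)) = -481 + (-23 - 7) = -481 - 30 = -511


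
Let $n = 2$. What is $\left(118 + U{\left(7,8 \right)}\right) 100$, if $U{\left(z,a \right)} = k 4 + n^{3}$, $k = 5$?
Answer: $14600$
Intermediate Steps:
$U{\left(z,a \right)} = 28$ ($U{\left(z,a \right)} = 5 \cdot 4 + 2^{3} = 20 + 8 = 28$)
$\left(118 + U{\left(7,8 \right)}\right) 100 = \left(118 + 28\right) 100 = 146 \cdot 100 = 14600$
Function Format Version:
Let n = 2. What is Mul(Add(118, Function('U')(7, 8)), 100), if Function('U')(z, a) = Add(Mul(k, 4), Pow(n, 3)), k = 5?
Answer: 14600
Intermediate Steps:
Function('U')(z, a) = 28 (Function('U')(z, a) = Add(Mul(5, 4), Pow(2, 3)) = Add(20, 8) = 28)
Mul(Add(118, Function('U')(7, 8)), 100) = Mul(Add(118, 28), 100) = Mul(146, 100) = 14600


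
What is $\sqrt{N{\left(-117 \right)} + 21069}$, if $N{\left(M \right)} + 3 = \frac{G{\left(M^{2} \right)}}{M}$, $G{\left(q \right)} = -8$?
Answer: $\frac{\sqrt{32041490}}{39} \approx 145.14$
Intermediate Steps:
$N{\left(M \right)} = -3 - \frac{8}{M}$
$\sqrt{N{\left(-117 \right)} + 21069} = \sqrt{\left(-3 - \frac{8}{-117}\right) + 21069} = \sqrt{\left(-3 - - \frac{8}{117}\right) + 21069} = \sqrt{\left(-3 + \frac{8}{117}\right) + 21069} = \sqrt{- \frac{343}{117} + 21069} = \sqrt{\frac{2464730}{117}} = \frac{\sqrt{32041490}}{39}$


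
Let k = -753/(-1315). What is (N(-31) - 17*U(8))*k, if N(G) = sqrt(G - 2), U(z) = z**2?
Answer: -819264/1315 + 753*I*sqrt(33)/1315 ≈ -623.01 + 3.2895*I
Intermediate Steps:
k = 753/1315 (k = -753*(-1/1315) = 753/1315 ≈ 0.57262)
N(G) = sqrt(-2 + G)
(N(-31) - 17*U(8))*k = (sqrt(-2 - 31) - 17*8**2)*(753/1315) = (sqrt(-33) - 17*64)*(753/1315) = (I*sqrt(33) - 1088)*(753/1315) = (-1088 + I*sqrt(33))*(753/1315) = -819264/1315 + 753*I*sqrt(33)/1315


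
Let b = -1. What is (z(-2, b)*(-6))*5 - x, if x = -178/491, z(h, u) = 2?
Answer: -29282/491 ≈ -59.637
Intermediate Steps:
x = -178/491 (x = -178*1/491 = -178/491 ≈ -0.36253)
(z(-2, b)*(-6))*5 - x = (2*(-6))*5 - 1*(-178/491) = -12*5 + 178/491 = -60 + 178/491 = -29282/491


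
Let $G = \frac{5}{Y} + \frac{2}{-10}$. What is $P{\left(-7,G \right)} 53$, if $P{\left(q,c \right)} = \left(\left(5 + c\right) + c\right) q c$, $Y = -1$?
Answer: $- \frac{260442}{25} \approx -10418.0$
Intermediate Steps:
$G = - \frac{26}{5}$ ($G = \frac{5}{-1} + \frac{2}{-10} = 5 \left(-1\right) + 2 \left(- \frac{1}{10}\right) = -5 - \frac{1}{5} = - \frac{26}{5} \approx -5.2$)
$P{\left(q,c \right)} = c q \left(5 + 2 c\right)$ ($P{\left(q,c \right)} = \left(5 + 2 c\right) q c = q \left(5 + 2 c\right) c = c q \left(5 + 2 c\right)$)
$P{\left(-7,G \right)} 53 = \left(- \frac{26}{5}\right) \left(-7\right) \left(5 + 2 \left(- \frac{26}{5}\right)\right) 53 = \left(- \frac{26}{5}\right) \left(-7\right) \left(5 - \frac{52}{5}\right) 53 = \left(- \frac{26}{5}\right) \left(-7\right) \left(- \frac{27}{5}\right) 53 = \left(- \frac{4914}{25}\right) 53 = - \frac{260442}{25}$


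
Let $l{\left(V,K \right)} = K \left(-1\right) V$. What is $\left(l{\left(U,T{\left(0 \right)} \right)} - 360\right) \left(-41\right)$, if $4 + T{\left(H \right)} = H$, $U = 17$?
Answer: $11972$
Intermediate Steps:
$T{\left(H \right)} = -4 + H$
$l{\left(V,K \right)} = - K V$
$\left(l{\left(U,T{\left(0 \right)} \right)} - 360\right) \left(-41\right) = \left(\left(-1\right) \left(-4 + 0\right) 17 - 360\right) \left(-41\right) = \left(\left(-1\right) \left(-4\right) 17 - 360\right) \left(-41\right) = \left(68 - 360\right) \left(-41\right) = \left(-292\right) \left(-41\right) = 11972$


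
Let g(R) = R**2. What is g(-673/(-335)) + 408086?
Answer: 45797904279/112225 ≈ 4.0809e+5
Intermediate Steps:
g(-673/(-335)) + 408086 = (-673/(-335))**2 + 408086 = (-673*(-1/335))**2 + 408086 = (673/335)**2 + 408086 = 452929/112225 + 408086 = 45797904279/112225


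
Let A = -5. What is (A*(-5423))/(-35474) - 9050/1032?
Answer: -87255595/9152292 ≈ -9.5337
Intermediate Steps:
(A*(-5423))/(-35474) - 9050/1032 = -5*(-5423)/(-35474) - 9050/1032 = 27115*(-1/35474) - 9050*1/1032 = -27115/35474 - 4525/516 = -87255595/9152292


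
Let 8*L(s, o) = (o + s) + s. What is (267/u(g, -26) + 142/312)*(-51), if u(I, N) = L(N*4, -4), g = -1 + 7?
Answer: 1352197/2756 ≈ 490.64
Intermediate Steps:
g = 6
L(s, o) = s/4 + o/8 (L(s, o) = ((o + s) + s)/8 = (o + 2*s)/8 = s/4 + o/8)
u(I, N) = -½ + N (u(I, N) = (N*4)/4 + (⅛)*(-4) = (4*N)/4 - ½ = N - ½ = -½ + N)
(267/u(g, -26) + 142/312)*(-51) = (267/(-½ - 26) + 142/312)*(-51) = (267/(-53/2) + 142*(1/312))*(-51) = (267*(-2/53) + 71/156)*(-51) = (-534/53 + 71/156)*(-51) = -79541/8268*(-51) = 1352197/2756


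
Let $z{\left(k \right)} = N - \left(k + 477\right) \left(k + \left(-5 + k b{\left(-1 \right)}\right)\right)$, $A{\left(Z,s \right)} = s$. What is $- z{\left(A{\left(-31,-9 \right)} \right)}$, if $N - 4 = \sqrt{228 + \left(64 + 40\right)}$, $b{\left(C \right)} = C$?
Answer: $-2344 - 2 \sqrt{83} \approx -2362.2$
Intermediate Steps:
$N = 4 + 2 \sqrt{83}$ ($N = 4 + \sqrt{228 + \left(64 + 40\right)} = 4 + \sqrt{228 + 104} = 4 + \sqrt{332} = 4 + 2 \sqrt{83} \approx 22.221$)
$z{\left(k \right)} = 2389 + 2 \sqrt{83} + 5 k$ ($z{\left(k \right)} = \left(4 + 2 \sqrt{83}\right) - \left(k + 477\right) \left(k + \left(-5 + k \left(-1\right)\right)\right) = \left(4 + 2 \sqrt{83}\right) - \left(477 + k\right) \left(k - \left(5 + k\right)\right) = \left(4 + 2 \sqrt{83}\right) - \left(477 + k\right) \left(-5\right) = \left(4 + 2 \sqrt{83}\right) - \left(-2385 - 5 k\right) = \left(4 + 2 \sqrt{83}\right) + \left(2385 + 5 k\right) = 2389 + 2 \sqrt{83} + 5 k$)
$- z{\left(A{\left(-31,-9 \right)} \right)} = - (2389 + 2 \sqrt{83} + 5 \left(-9\right)) = - (2389 + 2 \sqrt{83} - 45) = - (2344 + 2 \sqrt{83}) = -2344 - 2 \sqrt{83}$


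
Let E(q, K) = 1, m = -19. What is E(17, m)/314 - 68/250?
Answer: -10551/39250 ≈ -0.26882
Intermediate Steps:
E(17, m)/314 - 68/250 = 1/314 - 68/250 = 1*(1/314) - 68*1/250 = 1/314 - 34/125 = -10551/39250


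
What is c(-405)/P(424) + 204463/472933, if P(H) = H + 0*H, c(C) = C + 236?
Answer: 6766635/200523592 ≈ 0.033745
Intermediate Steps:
c(C) = 236 + C
P(H) = H (P(H) = H + 0 = H)
c(-405)/P(424) + 204463/472933 = (236 - 405)/424 + 204463/472933 = -169*1/424 + 204463*(1/472933) = -169/424 + 204463/472933 = 6766635/200523592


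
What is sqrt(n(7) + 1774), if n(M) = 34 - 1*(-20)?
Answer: 2*sqrt(457) ≈ 42.755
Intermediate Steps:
n(M) = 54 (n(M) = 34 + 20 = 54)
sqrt(n(7) + 1774) = sqrt(54 + 1774) = sqrt(1828) = 2*sqrt(457)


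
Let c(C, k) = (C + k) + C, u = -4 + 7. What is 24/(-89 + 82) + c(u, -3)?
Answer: -3/7 ≈ -0.42857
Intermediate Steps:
u = 3
c(C, k) = k + 2*C
24/(-89 + 82) + c(u, -3) = 24/(-89 + 82) + (-3 + 2*3) = 24/(-7) + (-3 + 6) = 24*(-⅐) + 3 = -24/7 + 3 = -3/7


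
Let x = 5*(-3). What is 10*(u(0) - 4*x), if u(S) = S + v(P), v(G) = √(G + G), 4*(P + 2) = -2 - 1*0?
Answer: 600 + 10*I*√5 ≈ 600.0 + 22.361*I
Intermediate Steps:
P = -5/2 (P = -2 + (-2 - 1*0)/4 = -2 + (-2 + 0)/4 = -2 + (¼)*(-2) = -2 - ½ = -5/2 ≈ -2.5000)
x = -15
v(G) = √2*√G (v(G) = √(2*G) = √2*√G)
u(S) = S + I*√5 (u(S) = S + √2*√(-5/2) = S + √2*(I*√10/2) = S + I*√5)
10*(u(0) - 4*x) = 10*((0 + I*√5) - 4*(-15)) = 10*(I*√5 + 60) = 10*(60 + I*√5) = 600 + 10*I*√5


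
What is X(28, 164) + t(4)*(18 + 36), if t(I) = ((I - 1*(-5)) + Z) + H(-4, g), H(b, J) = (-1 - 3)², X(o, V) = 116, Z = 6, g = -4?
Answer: 1790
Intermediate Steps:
H(b, J) = 16 (H(b, J) = (-4)² = 16)
t(I) = 27 + I (t(I) = ((I - 1*(-5)) + 6) + 16 = ((I + 5) + 6) + 16 = ((5 + I) + 6) + 16 = (11 + I) + 16 = 27 + I)
X(28, 164) + t(4)*(18 + 36) = 116 + (27 + 4)*(18 + 36) = 116 + 31*54 = 116 + 1674 = 1790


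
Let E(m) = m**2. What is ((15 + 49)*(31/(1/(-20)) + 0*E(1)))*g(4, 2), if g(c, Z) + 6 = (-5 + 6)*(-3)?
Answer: 357120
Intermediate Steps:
g(c, Z) = -9 (g(c, Z) = -6 + (-5 + 6)*(-3) = -6 + 1*(-3) = -6 - 3 = -9)
((15 + 49)*(31/(1/(-20)) + 0*E(1)))*g(4, 2) = ((15 + 49)*(31/(1/(-20)) + 0*1**2))*(-9) = (64*(31/(-1/20) + 0*1))*(-9) = (64*(31*(-20) + 0))*(-9) = (64*(-620 + 0))*(-9) = (64*(-620))*(-9) = -39680*(-9) = 357120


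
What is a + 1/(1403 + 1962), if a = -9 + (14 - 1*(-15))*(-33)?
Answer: -3250589/3365 ≈ -966.00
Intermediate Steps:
a = -966 (a = -9 + (14 + 15)*(-33) = -9 + 29*(-33) = -9 - 957 = -966)
a + 1/(1403 + 1962) = -966 + 1/(1403 + 1962) = -966 + 1/3365 = -3250589/3365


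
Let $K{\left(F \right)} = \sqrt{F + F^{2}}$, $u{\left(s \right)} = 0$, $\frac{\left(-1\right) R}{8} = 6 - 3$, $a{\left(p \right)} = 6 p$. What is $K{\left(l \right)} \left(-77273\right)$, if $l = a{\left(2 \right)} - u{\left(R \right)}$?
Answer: $- 154546 \sqrt{39} \approx -9.6514 \cdot 10^{5}$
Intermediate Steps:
$R = -24$ ($R = - 8 \left(6 - 3\right) = \left(-8\right) 3 = -24$)
$l = 12$ ($l = 6 \cdot 2 - 0 = 12 + 0 = 12$)
$K{\left(l \right)} \left(-77273\right) = \sqrt{12 \left(1 + 12\right)} \left(-77273\right) = \sqrt{12 \cdot 13} \left(-77273\right) = \sqrt{156} \left(-77273\right) = 2 \sqrt{39} \left(-77273\right) = - 154546 \sqrt{39}$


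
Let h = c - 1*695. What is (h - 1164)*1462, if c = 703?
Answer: -1690072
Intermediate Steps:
h = 8 (h = 703 - 1*695 = 703 - 695 = 8)
(h - 1164)*1462 = (8 - 1164)*1462 = -1156*1462 = -1690072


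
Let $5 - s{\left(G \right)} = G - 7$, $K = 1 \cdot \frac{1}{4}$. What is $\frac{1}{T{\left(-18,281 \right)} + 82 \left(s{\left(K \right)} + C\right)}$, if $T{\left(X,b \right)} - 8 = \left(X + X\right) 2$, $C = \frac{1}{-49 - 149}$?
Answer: $\frac{198}{178019} \approx 0.0011122$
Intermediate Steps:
$C = - \frac{1}{198}$ ($C = \frac{1}{-198} = - \frac{1}{198} \approx -0.0050505$)
$T{\left(X,b \right)} = 8 + 4 X$ ($T{\left(X,b \right)} = 8 + \left(X + X\right) 2 = 8 + 2 X 2 = 8 + 4 X$)
$K = \frac{1}{4}$ ($K = 1 \cdot \frac{1}{4} = \frac{1}{4} \approx 0.25$)
$s{\left(G \right)} = 12 - G$ ($s{\left(G \right)} = 5 - \left(G - 7\right) = 5 - \left(-7 + G\right) = 12 - G$)
$\frac{1}{T{\left(-18,281 \right)} + 82 \left(s{\left(K \right)} + C\right)} = \frac{1}{\left(8 + 4 \left(-18\right)\right) + 82 \left(\left(12 - \frac{1}{4}\right) - \frac{1}{198}\right)} = \frac{1}{\left(8 - 72\right) + 82 \left(\left(12 - \frac{1}{4}\right) - \frac{1}{198}\right)} = \frac{1}{-64 + 82 \left(\frac{47}{4} - \frac{1}{198}\right)} = \frac{1}{-64 + 82 \cdot \frac{4651}{396}} = \frac{1}{-64 + \frac{190691}{198}} = \frac{1}{\frac{178019}{198}} = \frac{198}{178019}$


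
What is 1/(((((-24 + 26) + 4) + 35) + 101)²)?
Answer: 1/20164 ≈ 4.9593e-5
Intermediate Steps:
1/(((((-24 + 26) + 4) + 35) + 101)²) = 1/((((2 + 4) + 35) + 101)²) = 1/(((6 + 35) + 101)²) = 1/((41 + 101)²) = 1/(142²) = 1/20164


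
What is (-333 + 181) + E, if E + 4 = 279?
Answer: 123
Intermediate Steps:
E = 275 (E = -4 + 279 = 275)
(-333 + 181) + E = (-333 + 181) + 275 = -152 + 275 = 123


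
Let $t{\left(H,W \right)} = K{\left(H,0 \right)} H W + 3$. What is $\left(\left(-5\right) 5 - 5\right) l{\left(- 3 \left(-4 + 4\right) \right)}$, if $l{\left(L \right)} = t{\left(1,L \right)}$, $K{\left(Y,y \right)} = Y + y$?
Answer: $-90$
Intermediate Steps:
$t{\left(H,W \right)} = 3 + W H^{2}$ ($t{\left(H,W \right)} = \left(H + 0\right) H W + 3 = H H W + 3 = H^{2} W + 3 = W H^{2} + 3 = 3 + W H^{2}$)
$l{\left(L \right)} = 3 + L$ ($l{\left(L \right)} = 3 + L 1^{2} = 3 + L 1 = 3 + L$)
$\left(\left(-5\right) 5 - 5\right) l{\left(- 3 \left(-4 + 4\right) \right)} = \left(\left(-5\right) 5 - 5\right) \left(3 - 3 \left(-4 + 4\right)\right) = \left(-25 - 5\right) \left(3 - 0\right) = - 30 \left(3 + 0\right) = \left(-30\right) 3 = -90$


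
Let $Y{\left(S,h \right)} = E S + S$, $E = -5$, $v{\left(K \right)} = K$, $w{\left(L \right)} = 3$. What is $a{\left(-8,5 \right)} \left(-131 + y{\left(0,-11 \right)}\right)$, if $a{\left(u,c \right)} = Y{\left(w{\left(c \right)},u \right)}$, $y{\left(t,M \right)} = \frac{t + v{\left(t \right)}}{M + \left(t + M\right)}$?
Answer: $1572$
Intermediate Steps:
$y{\left(t,M \right)} = \frac{2 t}{t + 2 M}$ ($y{\left(t,M \right)} = \frac{t + t}{M + \left(t + M\right)} = \frac{2 t}{M + \left(M + t\right)} = \frac{2 t}{t + 2 M}$)
$Y{\left(S,h \right)} = - 4 S$ ($Y{\left(S,h \right)} = - 5 S + S = - 4 S$)
$a{\left(u,c \right)} = -12$ ($a{\left(u,c \right)} = \left(-4\right) 3 = -12$)
$a{\left(-8,5 \right)} \left(-131 + y{\left(0,-11 \right)}\right) = - 12 \left(-131 + 2 \cdot 0 \frac{1}{0 + 2 \left(-11\right)}\right) = - 12 \left(-131 + 2 \cdot 0 \frac{1}{0 - 22}\right) = - 12 \left(-131 + 2 \cdot 0 \frac{1}{-22}\right) = - 12 \left(-131 + 2 \cdot 0 \left(- \frac{1}{22}\right)\right) = - 12 \left(-131 + 0\right) = \left(-12\right) \left(-131\right) = 1572$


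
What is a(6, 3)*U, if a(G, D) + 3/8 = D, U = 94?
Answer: 987/4 ≈ 246.75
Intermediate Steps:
a(G, D) = -3/8 + D
a(6, 3)*U = (-3/8 + 3)*94 = (21/8)*94 = 987/4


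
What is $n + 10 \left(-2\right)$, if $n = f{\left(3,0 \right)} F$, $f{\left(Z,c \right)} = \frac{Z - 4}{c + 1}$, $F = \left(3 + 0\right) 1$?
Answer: $-23$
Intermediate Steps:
$F = 3$ ($F = 3 \cdot 1 = 3$)
$f{\left(Z,c \right)} = \frac{-4 + Z}{1 + c}$
$n = -3$ ($n = \frac{-4 + 3}{1 + 0} \cdot 3 = 1^{-1} \left(-1\right) 3 = 1 \left(-1\right) 3 = \left(-1\right) 3 = -3$)
$n + 10 \left(-2\right) = -3 + 10 \left(-2\right) = -3 - 20 = -23$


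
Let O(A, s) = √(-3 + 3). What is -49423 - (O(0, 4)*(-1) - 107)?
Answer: -49316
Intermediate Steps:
O(A, s) = 0 (O(A, s) = √0 = 0)
-49423 - (O(0, 4)*(-1) - 107) = -49423 - (0*(-1) - 107) = -49423 - (0 - 107) = -49423 - 1*(-107) = -49423 + 107 = -49316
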